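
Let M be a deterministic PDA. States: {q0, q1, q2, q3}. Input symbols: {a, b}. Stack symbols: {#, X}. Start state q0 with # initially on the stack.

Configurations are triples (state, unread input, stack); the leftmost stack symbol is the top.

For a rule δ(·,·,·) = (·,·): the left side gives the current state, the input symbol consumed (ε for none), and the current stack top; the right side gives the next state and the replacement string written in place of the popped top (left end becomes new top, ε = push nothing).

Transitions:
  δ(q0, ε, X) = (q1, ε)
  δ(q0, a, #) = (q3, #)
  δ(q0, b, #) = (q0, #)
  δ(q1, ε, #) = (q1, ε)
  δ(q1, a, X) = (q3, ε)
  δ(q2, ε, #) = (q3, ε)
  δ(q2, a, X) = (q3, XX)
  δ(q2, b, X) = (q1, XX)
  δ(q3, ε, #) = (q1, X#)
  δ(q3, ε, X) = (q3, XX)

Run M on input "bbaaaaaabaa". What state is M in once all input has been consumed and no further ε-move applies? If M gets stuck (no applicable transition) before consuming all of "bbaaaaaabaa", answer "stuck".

(q0, bbaaaaaabaa, #)
  read b, top #: go to q0, push # → (q0, baaaaaabaa, #)
  read b, top #: go to q0, push # → (q0, aaaaaabaa, #)
  read a, top #: go to q3, push # → (q3, aaaaabaa, #)
  ε-move, top #: go to q1, push X# → (q1, aaaaabaa, X#)
  read a, top X: go to q3, push ε → (q3, aaaabaa, #)
  ε-move, top #: go to q1, push X# → (q1, aaaabaa, X#)
  read a, top X: go to q3, push ε → (q3, aaabaa, #)
  ε-move, top #: go to q1, push X# → (q1, aaabaa, X#)
  read a, top X: go to q3, push ε → (q3, aabaa, #)
  ε-move, top #: go to q1, push X# → (q1, aabaa, X#)
  read a, top X: go to q3, push ε → (q3, abaa, #)
  ε-move, top #: go to q1, push X# → (q1, abaa, X#)
  read a, top X: go to q3, push ε → (q3, baa, #)
  ε-move, top #: go to q1, push X# → (q1, baa, X#)
No transition for (q1, b, top X); M blocks with input baa remaining.

stuck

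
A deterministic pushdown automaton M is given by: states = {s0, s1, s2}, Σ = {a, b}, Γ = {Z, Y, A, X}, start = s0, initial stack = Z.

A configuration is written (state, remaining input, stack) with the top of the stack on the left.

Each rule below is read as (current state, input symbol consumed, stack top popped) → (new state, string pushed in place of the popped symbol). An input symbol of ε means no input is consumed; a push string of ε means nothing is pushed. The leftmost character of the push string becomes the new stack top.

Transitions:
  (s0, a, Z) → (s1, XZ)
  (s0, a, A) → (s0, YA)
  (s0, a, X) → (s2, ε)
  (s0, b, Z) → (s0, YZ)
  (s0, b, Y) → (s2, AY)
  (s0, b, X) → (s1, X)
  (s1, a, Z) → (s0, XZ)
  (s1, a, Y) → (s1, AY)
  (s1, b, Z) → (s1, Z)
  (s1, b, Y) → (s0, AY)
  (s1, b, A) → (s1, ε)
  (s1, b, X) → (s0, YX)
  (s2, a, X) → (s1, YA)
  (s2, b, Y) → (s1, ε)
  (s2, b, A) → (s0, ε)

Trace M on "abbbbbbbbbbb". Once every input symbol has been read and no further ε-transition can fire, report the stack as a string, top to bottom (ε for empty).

(s0, abbbbbbbbbbb, Z) ⊢ (s1, bbbbbbbbbbb, XZ) ⊢ (s0, bbbbbbbbbb, YXZ) ⊢ (s2, bbbbbbbbb, AYXZ) ⊢ (s0, bbbbbbbb, YXZ) ⊢ (s2, bbbbbbb, AYXZ) ⊢ (s0, bbbbbb, YXZ) ⊢ (s2, bbbbb, AYXZ) ⊢ (s0, bbbb, YXZ) ⊢ (s2, bbb, AYXZ) ⊢ (s0, bb, YXZ) ⊢ (s2, b, AYXZ) ⊢ (s0, ε, YXZ)
All input consumed in state s0 with stack YXZ.

YXZ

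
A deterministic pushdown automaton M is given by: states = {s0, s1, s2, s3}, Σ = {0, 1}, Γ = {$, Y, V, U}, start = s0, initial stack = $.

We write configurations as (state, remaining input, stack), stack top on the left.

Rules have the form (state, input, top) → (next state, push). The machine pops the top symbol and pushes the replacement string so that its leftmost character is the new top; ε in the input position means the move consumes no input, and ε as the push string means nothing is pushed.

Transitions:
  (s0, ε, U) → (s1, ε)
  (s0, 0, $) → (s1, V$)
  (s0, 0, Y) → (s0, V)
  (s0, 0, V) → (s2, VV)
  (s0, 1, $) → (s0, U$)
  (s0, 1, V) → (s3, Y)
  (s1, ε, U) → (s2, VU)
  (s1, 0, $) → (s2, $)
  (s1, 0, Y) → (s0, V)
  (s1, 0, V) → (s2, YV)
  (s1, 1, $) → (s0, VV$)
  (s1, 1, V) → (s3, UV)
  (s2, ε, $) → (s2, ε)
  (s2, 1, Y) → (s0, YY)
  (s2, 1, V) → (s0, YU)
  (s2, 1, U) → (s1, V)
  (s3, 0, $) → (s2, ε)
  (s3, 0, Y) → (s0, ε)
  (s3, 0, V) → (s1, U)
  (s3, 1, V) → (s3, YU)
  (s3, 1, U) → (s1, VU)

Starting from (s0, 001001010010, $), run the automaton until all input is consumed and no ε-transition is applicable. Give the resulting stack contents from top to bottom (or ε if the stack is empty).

VYVYV$

(s0, 001001010010, $) ⊢ (s1, 01001010010, V$) ⊢ (s2, 1001010010, YV$) ⊢ (s0, 001010010, YYV$) ⊢ (s0, 01010010, VYV$) ⊢ (s2, 1010010, VVYV$) ⊢ (s0, 010010, YUVYV$) ⊢ (s0, 10010, VUVYV$) ⊢ (s3, 0010, YUVYV$) ⊢ (s0, 010, UVYV$) ⊢ (s1, 010, VYV$) ⊢ (s2, 10, YVYV$) ⊢ (s0, 0, YYVYV$) ⊢ (s0, ε, VYVYV$)
All input consumed in state s0 with stack VYVYV$.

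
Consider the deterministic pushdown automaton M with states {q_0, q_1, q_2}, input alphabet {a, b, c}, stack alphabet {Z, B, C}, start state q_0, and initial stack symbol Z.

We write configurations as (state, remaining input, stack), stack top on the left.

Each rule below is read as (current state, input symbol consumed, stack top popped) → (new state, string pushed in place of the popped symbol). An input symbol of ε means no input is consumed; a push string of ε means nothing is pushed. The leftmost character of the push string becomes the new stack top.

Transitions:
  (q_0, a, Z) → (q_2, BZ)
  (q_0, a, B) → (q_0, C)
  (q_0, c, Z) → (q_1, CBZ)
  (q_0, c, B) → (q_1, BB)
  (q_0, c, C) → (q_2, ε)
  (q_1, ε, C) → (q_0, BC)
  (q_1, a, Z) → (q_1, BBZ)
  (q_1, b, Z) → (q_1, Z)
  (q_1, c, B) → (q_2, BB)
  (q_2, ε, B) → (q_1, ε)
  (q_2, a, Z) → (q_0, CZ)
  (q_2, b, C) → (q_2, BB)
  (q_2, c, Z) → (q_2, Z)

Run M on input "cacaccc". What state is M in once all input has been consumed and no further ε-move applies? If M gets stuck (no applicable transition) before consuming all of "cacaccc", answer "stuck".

(q_0, cacaccc, Z)
  read c, top Z: go to q_1, push CBZ → (q_1, acaccc, CBZ)
  ε-move, top C: go to q_0, push BC → (q_0, acaccc, BCBZ)
  read a, top B: go to q_0, push C → (q_0, caccc, CCBZ)
  read c, top C: go to q_2, push ε → (q_2, accc, CBZ)
No transition for (q_2, a, top C); M blocks with input accc remaining.

stuck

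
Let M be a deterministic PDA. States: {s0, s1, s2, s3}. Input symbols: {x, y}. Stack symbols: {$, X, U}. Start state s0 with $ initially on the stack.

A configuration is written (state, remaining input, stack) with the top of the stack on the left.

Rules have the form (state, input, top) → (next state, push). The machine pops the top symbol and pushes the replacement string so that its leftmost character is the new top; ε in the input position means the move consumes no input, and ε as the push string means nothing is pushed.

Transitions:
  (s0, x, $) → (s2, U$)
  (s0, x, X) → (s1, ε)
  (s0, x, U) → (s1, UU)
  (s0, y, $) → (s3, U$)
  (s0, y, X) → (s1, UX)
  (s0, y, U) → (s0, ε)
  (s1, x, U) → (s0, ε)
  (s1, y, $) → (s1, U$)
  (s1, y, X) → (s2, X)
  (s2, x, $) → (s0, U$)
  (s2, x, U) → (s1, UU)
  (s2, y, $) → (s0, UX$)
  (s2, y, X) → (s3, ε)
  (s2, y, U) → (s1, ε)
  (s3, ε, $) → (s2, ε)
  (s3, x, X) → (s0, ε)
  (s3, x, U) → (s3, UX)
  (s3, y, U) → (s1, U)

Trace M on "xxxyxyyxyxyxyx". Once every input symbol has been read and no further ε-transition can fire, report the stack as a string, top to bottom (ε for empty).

X$

(s0, xxxyxyyxyxyxyx, $)
  read x, top $: go to s2, push U$ → (s2, xxyxyyxyxyxyx, U$)
  read x, top U: go to s1, push UU → (s1, xyxyyxyxyxyx, UU$)
  read x, top U: go to s0, push ε → (s0, yxyyxyxyxyx, U$)
  read y, top U: go to s0, push ε → (s0, xyyxyxyxyx, $)
  read x, top $: go to s2, push U$ → (s2, yyxyxyxyx, U$)
  read y, top U: go to s1, push ε → (s1, yxyxyxyx, $)
  read y, top $: go to s1, push U$ → (s1, xyxyxyx, U$)
  read x, top U: go to s0, push ε → (s0, yxyxyx, $)
  read y, top $: go to s3, push U$ → (s3, xyxyx, U$)
  read x, top U: go to s3, push UX → (s3, yxyx, UX$)
  read y, top U: go to s1, push U → (s1, xyx, UX$)
  read x, top U: go to s0, push ε → (s0, yx, X$)
  read y, top X: go to s1, push UX → (s1, x, UX$)
  read x, top U: go to s0, push ε → (s0, ε, X$)
All input consumed in state s0 with stack X$.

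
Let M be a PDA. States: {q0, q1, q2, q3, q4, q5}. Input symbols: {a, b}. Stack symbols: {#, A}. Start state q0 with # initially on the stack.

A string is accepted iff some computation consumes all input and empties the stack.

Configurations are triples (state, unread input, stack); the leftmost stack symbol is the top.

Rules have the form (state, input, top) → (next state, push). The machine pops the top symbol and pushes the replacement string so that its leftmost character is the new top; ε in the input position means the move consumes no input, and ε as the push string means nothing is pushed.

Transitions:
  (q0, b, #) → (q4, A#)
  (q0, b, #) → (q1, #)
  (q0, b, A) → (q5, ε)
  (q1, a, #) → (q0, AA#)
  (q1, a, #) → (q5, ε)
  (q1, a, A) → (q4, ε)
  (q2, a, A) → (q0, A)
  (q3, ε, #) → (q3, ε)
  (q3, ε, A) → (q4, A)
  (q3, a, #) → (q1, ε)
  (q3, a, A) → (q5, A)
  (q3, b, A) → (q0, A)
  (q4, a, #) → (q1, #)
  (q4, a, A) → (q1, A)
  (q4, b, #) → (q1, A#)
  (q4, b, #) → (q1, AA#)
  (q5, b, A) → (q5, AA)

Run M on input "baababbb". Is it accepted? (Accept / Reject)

No computation consumes all input and empties the stack.

Reject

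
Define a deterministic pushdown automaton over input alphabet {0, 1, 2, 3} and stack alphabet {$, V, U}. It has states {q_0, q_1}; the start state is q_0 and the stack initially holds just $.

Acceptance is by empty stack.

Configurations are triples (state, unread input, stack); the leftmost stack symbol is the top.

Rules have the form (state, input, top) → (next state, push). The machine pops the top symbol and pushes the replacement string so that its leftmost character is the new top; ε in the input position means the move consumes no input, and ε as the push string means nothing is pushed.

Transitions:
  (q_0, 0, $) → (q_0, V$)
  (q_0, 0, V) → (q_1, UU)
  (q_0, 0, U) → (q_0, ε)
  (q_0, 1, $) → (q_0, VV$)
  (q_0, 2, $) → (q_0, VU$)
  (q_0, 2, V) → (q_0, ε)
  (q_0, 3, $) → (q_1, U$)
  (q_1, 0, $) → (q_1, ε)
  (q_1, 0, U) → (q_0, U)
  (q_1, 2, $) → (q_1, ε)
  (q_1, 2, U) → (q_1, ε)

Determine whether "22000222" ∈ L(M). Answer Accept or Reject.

Accept

(q_0, 22000222, $)
  read 2, top $: go to q_0, push VU$ → (q_0, 2000222, VU$)
  read 2, top V: go to q_0, push ε → (q_0, 000222, U$)
  read 0, top U: go to q_0, push ε → (q_0, 00222, $)
  read 0, top $: go to q_0, push V$ → (q_0, 0222, V$)
  read 0, top V: go to q_1, push UU → (q_1, 222, UU$)
  read 2, top U: go to q_1, push ε → (q_1, 22, U$)
  read 2, top U: go to q_1, push ε → (q_1, 2, $)
  read 2, top $: go to q_1, push ε → (q_1, ε, ε)
All input consumed and the stack is empty.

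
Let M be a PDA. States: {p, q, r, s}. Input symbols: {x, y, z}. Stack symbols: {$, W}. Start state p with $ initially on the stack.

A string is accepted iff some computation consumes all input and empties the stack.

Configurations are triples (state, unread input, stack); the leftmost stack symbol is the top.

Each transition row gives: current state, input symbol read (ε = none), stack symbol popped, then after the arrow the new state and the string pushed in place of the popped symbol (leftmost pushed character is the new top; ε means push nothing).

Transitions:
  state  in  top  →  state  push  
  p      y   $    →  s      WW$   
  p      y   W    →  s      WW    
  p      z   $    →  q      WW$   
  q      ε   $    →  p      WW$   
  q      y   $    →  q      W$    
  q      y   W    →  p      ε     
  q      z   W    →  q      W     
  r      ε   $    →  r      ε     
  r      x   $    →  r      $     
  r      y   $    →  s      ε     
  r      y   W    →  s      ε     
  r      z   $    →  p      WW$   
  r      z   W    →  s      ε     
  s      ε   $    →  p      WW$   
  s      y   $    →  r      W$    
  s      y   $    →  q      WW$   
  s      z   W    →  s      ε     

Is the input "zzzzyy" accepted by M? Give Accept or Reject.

Reject

No computation consumes all input and empties the stack.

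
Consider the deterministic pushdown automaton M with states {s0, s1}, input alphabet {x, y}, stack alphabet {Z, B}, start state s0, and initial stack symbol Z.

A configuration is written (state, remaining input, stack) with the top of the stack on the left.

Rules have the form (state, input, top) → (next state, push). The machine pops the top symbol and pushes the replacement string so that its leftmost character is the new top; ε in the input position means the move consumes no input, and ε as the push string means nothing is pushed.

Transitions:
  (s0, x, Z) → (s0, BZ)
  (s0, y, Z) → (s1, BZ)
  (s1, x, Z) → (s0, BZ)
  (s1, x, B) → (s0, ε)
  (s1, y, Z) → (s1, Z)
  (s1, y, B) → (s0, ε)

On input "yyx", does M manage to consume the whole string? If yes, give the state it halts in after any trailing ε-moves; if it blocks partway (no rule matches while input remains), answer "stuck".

s0

(s0, yyx, Z)
  read y, top Z: go to s1, push BZ → (s1, yx, BZ)
  read y, top B: go to s0, push ε → (s0, x, Z)
  read x, top Z: go to s0, push BZ → (s0, ε, BZ)
All input consumed; M is in state s0.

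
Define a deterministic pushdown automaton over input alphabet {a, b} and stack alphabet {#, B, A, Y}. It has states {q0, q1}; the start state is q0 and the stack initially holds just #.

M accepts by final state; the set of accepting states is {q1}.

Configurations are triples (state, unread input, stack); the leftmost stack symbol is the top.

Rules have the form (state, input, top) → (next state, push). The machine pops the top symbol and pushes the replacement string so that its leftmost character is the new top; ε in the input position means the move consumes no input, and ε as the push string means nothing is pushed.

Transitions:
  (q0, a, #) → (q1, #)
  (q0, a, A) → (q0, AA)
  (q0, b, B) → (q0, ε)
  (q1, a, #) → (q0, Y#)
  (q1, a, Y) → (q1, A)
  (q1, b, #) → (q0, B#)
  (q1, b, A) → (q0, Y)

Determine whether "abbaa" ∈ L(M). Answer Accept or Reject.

Reject

(q0, abbaa, #)
  read a, top #: go to q1, push # → (q1, bbaa, #)
  read b, top #: go to q0, push B# → (q0, baa, B#)
  read b, top B: go to q0, push ε → (q0, aa, #)
  read a, top #: go to q1, push # → (q1, a, #)
  read a, top #: go to q0, push Y# → (q0, ε, Y#)
All input consumed; state q0 ∉ F and no further ε-move applies.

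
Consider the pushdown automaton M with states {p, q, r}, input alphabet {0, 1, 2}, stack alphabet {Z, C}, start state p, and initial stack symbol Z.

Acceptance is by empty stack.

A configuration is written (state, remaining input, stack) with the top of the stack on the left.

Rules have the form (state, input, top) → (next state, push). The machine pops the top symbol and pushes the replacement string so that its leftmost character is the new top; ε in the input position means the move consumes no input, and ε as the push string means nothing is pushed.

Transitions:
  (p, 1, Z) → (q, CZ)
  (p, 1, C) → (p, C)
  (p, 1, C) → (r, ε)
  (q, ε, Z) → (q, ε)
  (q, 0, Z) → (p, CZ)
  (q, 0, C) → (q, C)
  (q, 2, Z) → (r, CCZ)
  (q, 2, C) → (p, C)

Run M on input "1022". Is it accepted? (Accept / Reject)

No computation consumes all input and empties the stack.

Reject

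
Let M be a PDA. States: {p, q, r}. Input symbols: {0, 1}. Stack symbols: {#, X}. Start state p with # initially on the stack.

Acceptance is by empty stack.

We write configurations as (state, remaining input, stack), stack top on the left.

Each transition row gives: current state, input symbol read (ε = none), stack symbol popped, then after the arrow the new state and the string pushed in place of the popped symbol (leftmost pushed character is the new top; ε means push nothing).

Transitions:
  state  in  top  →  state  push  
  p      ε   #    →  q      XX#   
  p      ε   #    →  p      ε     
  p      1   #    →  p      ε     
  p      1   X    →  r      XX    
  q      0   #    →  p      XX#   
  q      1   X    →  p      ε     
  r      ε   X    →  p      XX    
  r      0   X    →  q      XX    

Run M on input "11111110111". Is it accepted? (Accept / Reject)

Reject

No computation consumes all input and empties the stack.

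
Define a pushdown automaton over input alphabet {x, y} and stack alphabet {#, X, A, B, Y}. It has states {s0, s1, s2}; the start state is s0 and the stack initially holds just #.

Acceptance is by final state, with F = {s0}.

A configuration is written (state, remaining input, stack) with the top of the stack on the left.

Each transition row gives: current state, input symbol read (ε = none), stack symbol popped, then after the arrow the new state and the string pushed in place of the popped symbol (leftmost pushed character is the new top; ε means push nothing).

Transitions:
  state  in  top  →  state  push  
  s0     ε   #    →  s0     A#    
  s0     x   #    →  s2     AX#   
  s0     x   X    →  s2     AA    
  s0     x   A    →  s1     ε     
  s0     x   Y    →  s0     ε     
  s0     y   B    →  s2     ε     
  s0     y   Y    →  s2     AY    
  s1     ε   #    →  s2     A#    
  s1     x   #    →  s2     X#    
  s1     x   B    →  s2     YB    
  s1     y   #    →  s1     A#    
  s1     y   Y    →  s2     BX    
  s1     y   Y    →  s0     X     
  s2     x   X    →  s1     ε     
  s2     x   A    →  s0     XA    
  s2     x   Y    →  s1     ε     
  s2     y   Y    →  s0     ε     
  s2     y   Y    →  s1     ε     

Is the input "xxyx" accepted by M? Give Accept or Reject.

Reject

No computation consumes all input and reaches a final state.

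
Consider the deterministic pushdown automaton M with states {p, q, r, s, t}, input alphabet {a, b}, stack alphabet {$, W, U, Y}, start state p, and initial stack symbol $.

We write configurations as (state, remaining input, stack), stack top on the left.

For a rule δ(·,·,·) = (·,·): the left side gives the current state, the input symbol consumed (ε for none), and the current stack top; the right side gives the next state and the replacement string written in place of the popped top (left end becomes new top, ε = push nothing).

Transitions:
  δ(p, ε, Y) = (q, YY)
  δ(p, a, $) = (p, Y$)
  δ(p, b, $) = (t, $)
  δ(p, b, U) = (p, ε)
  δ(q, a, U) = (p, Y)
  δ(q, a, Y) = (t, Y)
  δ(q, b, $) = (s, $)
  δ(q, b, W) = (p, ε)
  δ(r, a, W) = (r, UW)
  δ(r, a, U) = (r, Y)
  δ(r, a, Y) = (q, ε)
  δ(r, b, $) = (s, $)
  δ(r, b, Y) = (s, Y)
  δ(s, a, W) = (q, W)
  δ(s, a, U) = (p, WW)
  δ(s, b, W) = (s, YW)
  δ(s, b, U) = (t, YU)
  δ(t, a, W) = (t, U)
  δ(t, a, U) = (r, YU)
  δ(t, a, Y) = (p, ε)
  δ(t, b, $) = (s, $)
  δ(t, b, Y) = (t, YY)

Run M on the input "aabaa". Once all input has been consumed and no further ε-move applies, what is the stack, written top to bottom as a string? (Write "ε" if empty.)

YYY$

(p, aabaa, $)
  read a, top $: go to p, push Y$ → (p, abaa, Y$)
  ε-move, top Y: go to q, push YY → (q, abaa, YY$)
  read a, top Y: go to t, push Y → (t, baa, YY$)
  read b, top Y: go to t, push YY → (t, aa, YYY$)
  read a, top Y: go to p, push ε → (p, a, YY$)
  ε-move, top Y: go to q, push YY → (q, a, YYY$)
  read a, top Y: go to t, push Y → (t, ε, YYY$)
All input consumed in state t with stack YYY$.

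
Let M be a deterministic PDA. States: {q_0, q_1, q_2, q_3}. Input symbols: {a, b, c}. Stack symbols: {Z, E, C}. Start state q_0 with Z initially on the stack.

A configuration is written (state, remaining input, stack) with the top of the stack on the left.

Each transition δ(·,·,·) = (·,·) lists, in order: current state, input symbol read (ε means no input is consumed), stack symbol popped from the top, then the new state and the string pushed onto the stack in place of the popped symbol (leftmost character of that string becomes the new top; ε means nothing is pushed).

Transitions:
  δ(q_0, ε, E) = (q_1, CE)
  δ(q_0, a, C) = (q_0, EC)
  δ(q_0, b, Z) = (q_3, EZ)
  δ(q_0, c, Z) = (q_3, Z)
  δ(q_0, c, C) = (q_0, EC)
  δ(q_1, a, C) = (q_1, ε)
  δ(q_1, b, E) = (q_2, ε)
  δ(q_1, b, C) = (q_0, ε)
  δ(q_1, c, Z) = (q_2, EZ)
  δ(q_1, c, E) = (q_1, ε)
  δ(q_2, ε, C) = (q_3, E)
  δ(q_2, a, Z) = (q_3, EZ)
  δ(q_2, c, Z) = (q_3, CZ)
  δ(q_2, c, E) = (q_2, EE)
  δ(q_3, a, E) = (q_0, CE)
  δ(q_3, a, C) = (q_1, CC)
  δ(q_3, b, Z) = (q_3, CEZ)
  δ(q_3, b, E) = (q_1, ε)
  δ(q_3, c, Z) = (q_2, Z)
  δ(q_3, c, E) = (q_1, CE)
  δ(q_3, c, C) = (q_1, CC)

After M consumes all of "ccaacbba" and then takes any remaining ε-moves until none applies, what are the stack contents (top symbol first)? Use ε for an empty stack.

ECEZ

(q_0, ccaacbba, Z)
  read c, top Z: go to q_3, push Z → (q_3, caacbba, Z)
  read c, top Z: go to q_2, push Z → (q_2, aacbba, Z)
  read a, top Z: go to q_3, push EZ → (q_3, acbba, EZ)
  read a, top E: go to q_0, push CE → (q_0, cbba, CEZ)
  read c, top C: go to q_0, push EC → (q_0, bba, ECEZ)
  ε-move, top E: go to q_1, push CE → (q_1, bba, CECEZ)
  read b, top C: go to q_0, push ε → (q_0, ba, ECEZ)
  ε-move, top E: go to q_1, push CE → (q_1, ba, CECEZ)
  read b, top C: go to q_0, push ε → (q_0, a, ECEZ)
  ε-move, top E: go to q_1, push CE → (q_1, a, CECEZ)
  read a, top C: go to q_1, push ε → (q_1, ε, ECEZ)
All input consumed in state q_1 with stack ECEZ.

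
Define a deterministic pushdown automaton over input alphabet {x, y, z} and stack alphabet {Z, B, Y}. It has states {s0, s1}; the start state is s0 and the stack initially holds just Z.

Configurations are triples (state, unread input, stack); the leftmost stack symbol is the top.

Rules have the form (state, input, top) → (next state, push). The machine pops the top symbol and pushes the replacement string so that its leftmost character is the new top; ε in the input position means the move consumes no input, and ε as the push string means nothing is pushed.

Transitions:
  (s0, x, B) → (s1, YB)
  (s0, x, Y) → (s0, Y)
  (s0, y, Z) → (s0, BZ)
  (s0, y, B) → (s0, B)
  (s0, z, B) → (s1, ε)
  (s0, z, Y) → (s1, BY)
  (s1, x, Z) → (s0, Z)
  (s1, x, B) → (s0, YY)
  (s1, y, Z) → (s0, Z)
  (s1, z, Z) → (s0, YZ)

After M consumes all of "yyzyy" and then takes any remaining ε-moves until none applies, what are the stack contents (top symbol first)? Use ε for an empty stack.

(s0, yyzyy, Z)
  read y, top Z: go to s0, push BZ → (s0, yzyy, BZ)
  read y, top B: go to s0, push B → (s0, zyy, BZ)
  read z, top B: go to s1, push ε → (s1, yy, Z)
  read y, top Z: go to s0, push Z → (s0, y, Z)
  read y, top Z: go to s0, push BZ → (s0, ε, BZ)
All input consumed in state s0 with stack BZ.

BZ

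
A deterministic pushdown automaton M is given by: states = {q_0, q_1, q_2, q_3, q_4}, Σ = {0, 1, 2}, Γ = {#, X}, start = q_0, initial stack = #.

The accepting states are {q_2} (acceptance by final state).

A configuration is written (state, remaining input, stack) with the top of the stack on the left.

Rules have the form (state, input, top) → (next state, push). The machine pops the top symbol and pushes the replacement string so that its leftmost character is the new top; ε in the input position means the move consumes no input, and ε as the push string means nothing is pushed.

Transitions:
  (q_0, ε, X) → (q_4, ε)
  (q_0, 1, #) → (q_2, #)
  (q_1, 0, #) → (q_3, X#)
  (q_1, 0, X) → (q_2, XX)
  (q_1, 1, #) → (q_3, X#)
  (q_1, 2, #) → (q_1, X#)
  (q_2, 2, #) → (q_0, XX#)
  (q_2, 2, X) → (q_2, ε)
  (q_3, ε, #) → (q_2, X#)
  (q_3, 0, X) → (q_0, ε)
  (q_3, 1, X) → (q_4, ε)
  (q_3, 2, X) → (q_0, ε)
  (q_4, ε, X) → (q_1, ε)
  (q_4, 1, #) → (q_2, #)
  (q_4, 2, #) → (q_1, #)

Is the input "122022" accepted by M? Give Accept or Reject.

Accept

(q_0, 122022, #)
  read 1, top #: go to q_2, push # → (q_2, 22022, #)
  read 2, top #: go to q_0, push XX# → (q_0, 2022, XX#)
  ε-move, top X: go to q_4, push ε → (q_4, 2022, X#)
  ε-move, top X: go to q_1, push ε → (q_1, 2022, #)
  read 2, top #: go to q_1, push X# → (q_1, 022, X#)
  read 0, top X: go to q_2, push XX → (q_2, 22, XX#)
  read 2, top X: go to q_2, push ε → (q_2, 2, X#)
  read 2, top X: go to q_2, push ε → (q_2, ε, #)
All input consumed; state q_2 ∈ F.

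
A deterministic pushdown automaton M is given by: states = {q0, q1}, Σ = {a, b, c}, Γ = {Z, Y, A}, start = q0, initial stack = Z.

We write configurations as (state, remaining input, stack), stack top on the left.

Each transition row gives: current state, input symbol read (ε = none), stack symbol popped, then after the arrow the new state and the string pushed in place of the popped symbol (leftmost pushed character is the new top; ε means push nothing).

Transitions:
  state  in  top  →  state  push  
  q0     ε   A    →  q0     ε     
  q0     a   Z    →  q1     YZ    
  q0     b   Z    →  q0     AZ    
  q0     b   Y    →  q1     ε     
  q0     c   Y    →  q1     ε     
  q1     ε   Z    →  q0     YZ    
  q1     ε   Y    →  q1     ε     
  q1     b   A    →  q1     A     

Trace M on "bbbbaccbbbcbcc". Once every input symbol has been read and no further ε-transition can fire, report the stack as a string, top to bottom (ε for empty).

(q0, bbbbaccbbbcbcc, Z)
  read b, top Z: go to q0, push AZ → (q0, bbbaccbbbcbcc, AZ)
  ε-move, top A: go to q0, push ε → (q0, bbbaccbbbcbcc, Z)
  read b, top Z: go to q0, push AZ → (q0, bbaccbbbcbcc, AZ)
  ε-move, top A: go to q0, push ε → (q0, bbaccbbbcbcc, Z)
  read b, top Z: go to q0, push AZ → (q0, baccbbbcbcc, AZ)
  ε-move, top A: go to q0, push ε → (q0, baccbbbcbcc, Z)
  read b, top Z: go to q0, push AZ → (q0, accbbbcbcc, AZ)
  ε-move, top A: go to q0, push ε → (q0, accbbbcbcc, Z)
  read a, top Z: go to q1, push YZ → (q1, ccbbbcbcc, YZ)
  ε-move, top Y: go to q1, push ε → (q1, ccbbbcbcc, Z)
  ε-move, top Z: go to q0, push YZ → (q0, ccbbbcbcc, YZ)
  read c, top Y: go to q1, push ε → (q1, cbbbcbcc, Z)
  ε-move, top Z: go to q0, push YZ → (q0, cbbbcbcc, YZ)
  read c, top Y: go to q1, push ε → (q1, bbbcbcc, Z)
  ε-move, top Z: go to q0, push YZ → (q0, bbbcbcc, YZ)
  read b, top Y: go to q1, push ε → (q1, bbcbcc, Z)
  ε-move, top Z: go to q0, push YZ → (q0, bbcbcc, YZ)
  read b, top Y: go to q1, push ε → (q1, bcbcc, Z)
  ε-move, top Z: go to q0, push YZ → (q0, bcbcc, YZ)
  read b, top Y: go to q1, push ε → (q1, cbcc, Z)
  ε-move, top Z: go to q0, push YZ → (q0, cbcc, YZ)
  read c, top Y: go to q1, push ε → (q1, bcc, Z)
  ε-move, top Z: go to q0, push YZ → (q0, bcc, YZ)
  read b, top Y: go to q1, push ε → (q1, cc, Z)
  ε-move, top Z: go to q0, push YZ → (q0, cc, YZ)
  read c, top Y: go to q1, push ε → (q1, c, Z)
  ε-move, top Z: go to q0, push YZ → (q0, c, YZ)
  read c, top Y: go to q1, push ε → (q1, ε, Z)
  ε-move, top Z: go to q0, push YZ → (q0, ε, YZ)
All input consumed in state q0 with stack YZ.

YZ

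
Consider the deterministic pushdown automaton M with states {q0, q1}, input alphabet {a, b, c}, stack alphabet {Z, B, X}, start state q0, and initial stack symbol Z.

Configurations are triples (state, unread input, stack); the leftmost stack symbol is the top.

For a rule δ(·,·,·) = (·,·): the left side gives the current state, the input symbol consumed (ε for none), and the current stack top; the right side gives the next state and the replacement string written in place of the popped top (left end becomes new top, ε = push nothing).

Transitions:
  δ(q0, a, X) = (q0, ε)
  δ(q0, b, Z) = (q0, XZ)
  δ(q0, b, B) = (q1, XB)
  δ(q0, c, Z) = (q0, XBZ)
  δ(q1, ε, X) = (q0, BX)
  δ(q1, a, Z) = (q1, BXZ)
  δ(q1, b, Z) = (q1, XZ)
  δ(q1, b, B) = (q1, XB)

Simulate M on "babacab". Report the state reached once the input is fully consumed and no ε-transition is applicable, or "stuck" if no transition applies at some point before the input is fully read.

(q0, babacab, Z)
  read b, top Z: go to q0, push XZ → (q0, abacab, XZ)
  read a, top X: go to q0, push ε → (q0, bacab, Z)
  read b, top Z: go to q0, push XZ → (q0, acab, XZ)
  read a, top X: go to q0, push ε → (q0, cab, Z)
  read c, top Z: go to q0, push XBZ → (q0, ab, XBZ)
  read a, top X: go to q0, push ε → (q0, b, BZ)
  read b, top B: go to q1, push XB → (q1, ε, XBZ)
  ε-move, top X: go to q0, push BX → (q0, ε, BXBZ)
All input consumed; M is in state q0.

q0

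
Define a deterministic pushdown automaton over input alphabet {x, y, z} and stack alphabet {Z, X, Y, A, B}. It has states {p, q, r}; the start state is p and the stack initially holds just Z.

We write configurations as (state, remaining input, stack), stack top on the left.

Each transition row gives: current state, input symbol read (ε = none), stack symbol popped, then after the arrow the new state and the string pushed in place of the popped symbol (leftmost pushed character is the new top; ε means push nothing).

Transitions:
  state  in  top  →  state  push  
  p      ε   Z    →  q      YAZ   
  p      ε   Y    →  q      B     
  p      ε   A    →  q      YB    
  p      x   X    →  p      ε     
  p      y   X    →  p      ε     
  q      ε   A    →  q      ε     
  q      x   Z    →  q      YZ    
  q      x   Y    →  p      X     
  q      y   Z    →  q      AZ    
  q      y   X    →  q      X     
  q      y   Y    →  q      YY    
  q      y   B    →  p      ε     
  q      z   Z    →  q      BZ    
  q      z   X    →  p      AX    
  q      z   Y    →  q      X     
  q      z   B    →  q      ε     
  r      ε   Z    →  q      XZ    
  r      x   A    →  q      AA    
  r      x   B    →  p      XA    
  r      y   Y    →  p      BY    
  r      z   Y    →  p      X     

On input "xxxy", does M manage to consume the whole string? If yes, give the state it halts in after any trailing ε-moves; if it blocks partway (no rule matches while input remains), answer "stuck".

(p, xxxy, Z) ⊢ (q, xxxy, YAZ) ⊢ (p, xxy, XAZ) ⊢ (p, xy, AZ) ⊢ (q, xy, YBZ) ⊢ (p, y, XBZ) ⊢ (p, ε, BZ)
All input consumed; M is in state p.

p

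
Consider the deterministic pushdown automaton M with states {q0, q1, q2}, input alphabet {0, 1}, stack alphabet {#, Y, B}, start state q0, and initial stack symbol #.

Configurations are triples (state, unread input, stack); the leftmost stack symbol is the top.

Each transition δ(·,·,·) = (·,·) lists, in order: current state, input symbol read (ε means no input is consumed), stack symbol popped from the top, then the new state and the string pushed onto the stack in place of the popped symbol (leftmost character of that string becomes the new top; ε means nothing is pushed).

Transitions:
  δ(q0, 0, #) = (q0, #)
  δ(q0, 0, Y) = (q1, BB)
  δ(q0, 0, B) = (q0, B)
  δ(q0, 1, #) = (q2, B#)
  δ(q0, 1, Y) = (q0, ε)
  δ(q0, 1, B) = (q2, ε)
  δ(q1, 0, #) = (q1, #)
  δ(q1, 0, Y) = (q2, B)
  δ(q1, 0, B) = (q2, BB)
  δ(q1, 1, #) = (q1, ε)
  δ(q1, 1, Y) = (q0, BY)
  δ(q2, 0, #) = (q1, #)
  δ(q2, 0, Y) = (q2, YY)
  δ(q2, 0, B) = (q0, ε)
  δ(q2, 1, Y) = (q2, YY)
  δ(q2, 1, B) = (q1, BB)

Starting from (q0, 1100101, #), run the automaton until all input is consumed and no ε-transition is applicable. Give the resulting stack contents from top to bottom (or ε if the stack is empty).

B#

(q0, 1100101, #) ⊢ (q2, 100101, B#) ⊢ (q1, 00101, BB#) ⊢ (q2, 0101, BBB#) ⊢ (q0, 101, BB#) ⊢ (q2, 01, B#) ⊢ (q0, 1, #) ⊢ (q2, ε, B#)
All input consumed in state q2 with stack B#.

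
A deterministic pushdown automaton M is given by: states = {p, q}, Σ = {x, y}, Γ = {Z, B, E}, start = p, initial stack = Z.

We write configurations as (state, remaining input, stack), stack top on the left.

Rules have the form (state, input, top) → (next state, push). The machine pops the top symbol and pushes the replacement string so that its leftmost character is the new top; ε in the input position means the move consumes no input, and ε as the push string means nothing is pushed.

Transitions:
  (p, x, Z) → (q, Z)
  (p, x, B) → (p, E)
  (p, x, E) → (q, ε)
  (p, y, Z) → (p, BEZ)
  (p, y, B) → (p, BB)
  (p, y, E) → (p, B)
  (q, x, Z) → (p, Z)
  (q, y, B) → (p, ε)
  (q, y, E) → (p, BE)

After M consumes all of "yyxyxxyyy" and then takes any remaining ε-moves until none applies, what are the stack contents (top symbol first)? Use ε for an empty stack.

(p, yyxyxxyyy, Z)
  read y, top Z: go to p, push BEZ → (p, yxyxxyyy, BEZ)
  read y, top B: go to p, push BB → (p, xyxxyyy, BBEZ)
  read x, top B: go to p, push E → (p, yxxyyy, EBEZ)
  read y, top E: go to p, push B → (p, xxyyy, BBEZ)
  read x, top B: go to p, push E → (p, xyyy, EBEZ)
  read x, top E: go to q, push ε → (q, yyy, BEZ)
  read y, top B: go to p, push ε → (p, yy, EZ)
  read y, top E: go to p, push B → (p, y, BZ)
  read y, top B: go to p, push BB → (p, ε, BBZ)
All input consumed in state p with stack BBZ.

BBZ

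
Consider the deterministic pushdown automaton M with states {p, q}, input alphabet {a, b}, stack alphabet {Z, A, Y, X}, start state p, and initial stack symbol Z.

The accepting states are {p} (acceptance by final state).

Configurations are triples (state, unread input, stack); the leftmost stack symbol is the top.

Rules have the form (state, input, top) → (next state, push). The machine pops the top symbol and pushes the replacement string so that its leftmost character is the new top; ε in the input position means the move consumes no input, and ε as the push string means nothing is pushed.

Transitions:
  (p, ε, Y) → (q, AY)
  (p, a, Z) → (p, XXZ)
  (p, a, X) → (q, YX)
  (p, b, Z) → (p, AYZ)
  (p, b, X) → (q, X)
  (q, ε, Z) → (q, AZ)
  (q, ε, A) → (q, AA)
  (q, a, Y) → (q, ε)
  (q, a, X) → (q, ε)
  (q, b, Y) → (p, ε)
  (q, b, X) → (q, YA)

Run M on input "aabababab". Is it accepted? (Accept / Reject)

Accept

(p, aabababab, Z)
  read a, top Z: go to p, push XXZ → (p, abababab, XXZ)
  read a, top X: go to q, push YX → (q, bababab, YXXZ)
  read b, top Y: go to p, push ε → (p, ababab, XXZ)
  read a, top X: go to q, push YX → (q, babab, YXXZ)
  read b, top Y: go to p, push ε → (p, abab, XXZ)
  read a, top X: go to q, push YX → (q, bab, YXXZ)
  read b, top Y: go to p, push ε → (p, ab, XXZ)
  read a, top X: go to q, push YX → (q, b, YXXZ)
  read b, top Y: go to p, push ε → (p, ε, XXZ)
All input consumed; state p ∈ F.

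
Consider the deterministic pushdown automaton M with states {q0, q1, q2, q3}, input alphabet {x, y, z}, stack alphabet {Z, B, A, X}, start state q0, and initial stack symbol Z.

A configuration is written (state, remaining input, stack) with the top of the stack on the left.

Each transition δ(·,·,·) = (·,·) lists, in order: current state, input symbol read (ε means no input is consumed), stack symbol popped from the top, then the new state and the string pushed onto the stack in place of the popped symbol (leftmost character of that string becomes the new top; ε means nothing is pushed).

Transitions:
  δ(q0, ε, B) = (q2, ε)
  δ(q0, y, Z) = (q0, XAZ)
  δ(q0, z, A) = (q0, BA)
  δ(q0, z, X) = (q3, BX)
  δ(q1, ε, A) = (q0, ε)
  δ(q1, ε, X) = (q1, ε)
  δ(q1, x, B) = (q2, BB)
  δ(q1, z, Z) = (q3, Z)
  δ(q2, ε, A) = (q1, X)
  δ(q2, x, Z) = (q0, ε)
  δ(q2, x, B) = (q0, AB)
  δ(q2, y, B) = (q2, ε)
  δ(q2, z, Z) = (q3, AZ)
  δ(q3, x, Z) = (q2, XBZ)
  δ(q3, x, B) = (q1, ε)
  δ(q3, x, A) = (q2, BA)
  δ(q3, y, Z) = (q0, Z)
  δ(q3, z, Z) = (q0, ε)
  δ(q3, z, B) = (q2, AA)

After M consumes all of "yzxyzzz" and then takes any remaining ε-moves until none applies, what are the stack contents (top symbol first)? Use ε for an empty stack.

BXAZ

(q0, yzxyzzz, Z)
  read y, top Z: go to q0, push XAZ → (q0, zxyzzz, XAZ)
  read z, top X: go to q3, push BX → (q3, xyzzz, BXAZ)
  read x, top B: go to q1, push ε → (q1, yzzz, XAZ)
  ε-move, top X: go to q1, push ε → (q1, yzzz, AZ)
  ε-move, top A: go to q0, push ε → (q0, yzzz, Z)
  read y, top Z: go to q0, push XAZ → (q0, zzz, XAZ)
  read z, top X: go to q3, push BX → (q3, zz, BXAZ)
  read z, top B: go to q2, push AA → (q2, z, AAXAZ)
  ε-move, top A: go to q1, push X → (q1, z, XAXAZ)
  ε-move, top X: go to q1, push ε → (q1, z, AXAZ)
  ε-move, top A: go to q0, push ε → (q0, z, XAZ)
  read z, top X: go to q3, push BX → (q3, ε, BXAZ)
All input consumed in state q3 with stack BXAZ.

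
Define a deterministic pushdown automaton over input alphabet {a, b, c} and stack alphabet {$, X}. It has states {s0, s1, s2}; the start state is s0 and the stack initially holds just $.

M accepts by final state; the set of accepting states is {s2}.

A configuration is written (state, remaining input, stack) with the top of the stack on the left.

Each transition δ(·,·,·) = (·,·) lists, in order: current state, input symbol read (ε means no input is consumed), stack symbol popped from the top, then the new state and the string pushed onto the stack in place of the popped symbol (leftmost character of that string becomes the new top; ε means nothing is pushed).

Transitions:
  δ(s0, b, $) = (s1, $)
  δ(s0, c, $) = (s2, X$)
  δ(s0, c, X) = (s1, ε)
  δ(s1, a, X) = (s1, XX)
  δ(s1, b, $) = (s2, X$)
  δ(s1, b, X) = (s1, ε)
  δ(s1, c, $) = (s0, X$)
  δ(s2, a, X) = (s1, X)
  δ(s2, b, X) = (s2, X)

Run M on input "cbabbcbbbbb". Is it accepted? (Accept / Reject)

Reject

(s0, cbabbcbbbbb, $) ⊢ (s2, babbcbbbbb, X$) ⊢ (s2, abbcbbbbb, X$) ⊢ (s1, bbcbbbbb, X$) ⊢ (s1, bcbbbbb, $) ⊢ (s2, cbbbbb, X$)
No transition applies at (s2, cbbbbb, X$); input not fully consumed.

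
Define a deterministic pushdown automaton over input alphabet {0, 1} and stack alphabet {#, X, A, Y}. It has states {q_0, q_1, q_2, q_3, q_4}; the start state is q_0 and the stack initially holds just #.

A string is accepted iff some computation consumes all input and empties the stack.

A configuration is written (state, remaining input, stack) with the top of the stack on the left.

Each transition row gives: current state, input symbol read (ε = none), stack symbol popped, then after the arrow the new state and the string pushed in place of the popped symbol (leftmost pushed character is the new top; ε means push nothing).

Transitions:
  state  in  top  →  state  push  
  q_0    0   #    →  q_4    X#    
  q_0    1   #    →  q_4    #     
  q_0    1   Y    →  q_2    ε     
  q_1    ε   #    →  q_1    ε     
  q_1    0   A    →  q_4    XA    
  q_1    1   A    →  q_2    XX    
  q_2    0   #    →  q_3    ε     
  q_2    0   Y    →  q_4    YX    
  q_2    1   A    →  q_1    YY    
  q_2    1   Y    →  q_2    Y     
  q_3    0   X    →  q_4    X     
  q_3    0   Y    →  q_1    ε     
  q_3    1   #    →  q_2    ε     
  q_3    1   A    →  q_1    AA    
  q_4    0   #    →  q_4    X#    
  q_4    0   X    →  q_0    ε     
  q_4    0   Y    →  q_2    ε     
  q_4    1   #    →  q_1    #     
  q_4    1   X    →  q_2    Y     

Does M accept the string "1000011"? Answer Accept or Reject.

Accept

(q_0, 1000011, #) ⊢ (q_4, 000011, #) ⊢ (q_4, 00011, X#) ⊢ (q_0, 0011, #) ⊢ (q_4, 011, X#) ⊢ (q_0, 11, #) ⊢ (q_4, 1, #) ⊢ (q_1, ε, #) ⊢ (q_1, ε, ε)
All input consumed and the stack is empty.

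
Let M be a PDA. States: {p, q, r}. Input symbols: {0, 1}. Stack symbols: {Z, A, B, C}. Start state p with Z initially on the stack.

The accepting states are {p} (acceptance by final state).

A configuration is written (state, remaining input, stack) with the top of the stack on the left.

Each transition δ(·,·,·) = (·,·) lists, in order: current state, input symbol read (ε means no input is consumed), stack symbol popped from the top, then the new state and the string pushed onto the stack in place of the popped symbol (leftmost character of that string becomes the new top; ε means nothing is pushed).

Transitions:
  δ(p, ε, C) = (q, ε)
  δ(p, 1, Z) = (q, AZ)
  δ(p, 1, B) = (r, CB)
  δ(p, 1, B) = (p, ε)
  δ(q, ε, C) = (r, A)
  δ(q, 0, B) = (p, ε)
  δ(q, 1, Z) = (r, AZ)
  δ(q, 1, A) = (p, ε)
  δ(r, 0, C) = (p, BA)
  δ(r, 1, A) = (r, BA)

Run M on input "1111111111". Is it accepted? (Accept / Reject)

Accept

One accepting computation: (p, 1111111111, Z) ⊢ (q, 111111111, AZ) ⊢ (p, 11111111, Z) ⊢ (q, 1111111, AZ) ⊢ (p, 111111, Z) ⊢ (q, 11111, AZ) ⊢ (p, 1111, Z) ⊢ (q, 111, AZ) ⊢ (p, 11, Z) ⊢ (q, 1, AZ) ⊢ (p, ε, Z)
All input consumed and state p ∈ F.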